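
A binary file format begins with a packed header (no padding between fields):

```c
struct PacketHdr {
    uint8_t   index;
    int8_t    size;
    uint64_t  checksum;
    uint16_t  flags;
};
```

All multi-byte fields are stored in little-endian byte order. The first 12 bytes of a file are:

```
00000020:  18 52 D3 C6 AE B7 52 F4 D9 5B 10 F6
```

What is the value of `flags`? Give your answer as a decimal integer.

62992

`flags` follows `index` (1 B), `size` (1 B), `checksum` (8 B), so it starts at offset 1 + 1 + 8 = 10 and occupies 2 bytes.
Bytes at offsets 10..11: 10 F6.
Little-endian stores the least-significant byte at the lowest address.
Reassemble most-significant byte first: F6 10 → 0xF610.
0xF610 = 62992.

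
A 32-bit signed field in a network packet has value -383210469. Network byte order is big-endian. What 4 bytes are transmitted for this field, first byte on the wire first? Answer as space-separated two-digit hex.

Two's complement of -383210469 in 32 bits: 383210469 = 0x16D753E5; invert → 0xE928AC1A; add 1 → 0xE928AC1B.
Split into bytes (most-significant first): E9 28 AC 1B.
Big-endian: lowest address holds the most-significant byte.
So the memory order matches the most-significant-first order: E9 28 AC 1B.

E9 28 AC 1B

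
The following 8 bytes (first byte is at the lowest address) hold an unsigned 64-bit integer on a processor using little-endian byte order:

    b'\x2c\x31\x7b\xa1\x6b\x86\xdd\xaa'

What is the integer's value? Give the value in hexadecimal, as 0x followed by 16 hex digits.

Little-endian: lowest address holds the least-significant byte.
Reassemble most-significant byte first: AA DD 86 6B A1 7B 31 2C → 0xAADD866BA17B312C.

0xAADD866BA17B312C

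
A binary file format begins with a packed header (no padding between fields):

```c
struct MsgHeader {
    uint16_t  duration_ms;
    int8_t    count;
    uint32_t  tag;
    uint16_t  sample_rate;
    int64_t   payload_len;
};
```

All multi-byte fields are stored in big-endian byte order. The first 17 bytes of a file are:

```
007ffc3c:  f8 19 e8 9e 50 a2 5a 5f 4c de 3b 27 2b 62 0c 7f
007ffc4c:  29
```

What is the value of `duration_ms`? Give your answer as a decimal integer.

63513

`duration_ms` is the first field, at byte offset 0, occupying 2 bytes.
Bytes at offsets 0..1: F8 19.
In big-endian order the high byte comes first in memory.
The bytes are already most-significant first: 0xF819.
0xF819 = 63513.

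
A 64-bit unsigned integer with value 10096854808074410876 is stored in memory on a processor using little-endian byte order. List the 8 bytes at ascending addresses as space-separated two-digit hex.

7C 5B F8 D7 F3 3B 1F 8C

10096854808074410876 in hexadecimal, padded to 64 bits, is 0x8C1F3BF3D7F85B7C.
Split into bytes (most-significant first): 8C 1F 3B F3 D7 F8 5B 7C.
Little-endian: lowest address holds the least-significant byte.
So at ascending addresses the bytes are 7C 5B F8 D7 F3 3B 1F 8C.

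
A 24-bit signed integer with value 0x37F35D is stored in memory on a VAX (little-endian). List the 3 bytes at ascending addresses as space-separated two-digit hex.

Split into bytes (most-significant first): 37 F3 5D.
Little-endian stores the least-significant byte at the lowest address.
So at ascending addresses the bytes are 5D F3 37.

5D F3 37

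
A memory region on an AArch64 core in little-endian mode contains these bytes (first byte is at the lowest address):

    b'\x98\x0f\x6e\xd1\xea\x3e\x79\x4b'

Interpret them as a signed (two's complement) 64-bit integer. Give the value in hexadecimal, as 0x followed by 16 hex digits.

0x4B793EEAD16E0F98

In little-endian order the low byte comes first in memory.
Reassemble most-significant byte first: 4B 79 3E EA D1 6E 0F 98 → 0x4B793EEAD16E0F98.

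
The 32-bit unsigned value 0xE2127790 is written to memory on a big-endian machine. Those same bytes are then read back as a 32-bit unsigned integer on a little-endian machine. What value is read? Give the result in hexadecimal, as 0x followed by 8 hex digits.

Stored big-endian, the bytes at ascending addresses are E2 12 77 90.
Read back as little-endian, the first byte is least significant, giving 0x907712E2.

0x907712E2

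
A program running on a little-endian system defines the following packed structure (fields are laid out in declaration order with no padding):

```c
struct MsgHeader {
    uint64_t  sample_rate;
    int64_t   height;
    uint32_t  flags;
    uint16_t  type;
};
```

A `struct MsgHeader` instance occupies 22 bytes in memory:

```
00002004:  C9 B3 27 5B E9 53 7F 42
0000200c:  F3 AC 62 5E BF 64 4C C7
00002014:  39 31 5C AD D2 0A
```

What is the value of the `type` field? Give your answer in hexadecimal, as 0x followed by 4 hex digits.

0x0AD2

`type` follows `sample_rate` (8 B), `height` (8 B), `flags` (4 B), so it starts at offset 8 + 8 + 4 = 20 and occupies 2 bytes.
Bytes at offsets 20..21: D2 0A.
Little-endian stores the least-significant byte at the lowest address.
Reassemble most-significant byte first: 0A D2 → 0x0AD2.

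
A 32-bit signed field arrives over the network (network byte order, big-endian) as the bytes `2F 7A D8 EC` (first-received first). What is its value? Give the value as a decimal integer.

Big-endian: lowest address holds the most-significant byte.
The bytes are already most-significant first: 0x2F7AD8EC.
0x2F7AD8EC = 796580076.

796580076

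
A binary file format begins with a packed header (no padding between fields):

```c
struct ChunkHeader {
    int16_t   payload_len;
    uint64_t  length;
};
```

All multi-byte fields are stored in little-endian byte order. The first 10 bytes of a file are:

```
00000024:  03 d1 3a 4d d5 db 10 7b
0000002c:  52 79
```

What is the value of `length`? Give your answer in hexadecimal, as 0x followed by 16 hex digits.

`length` follows `payload_len` (2 bytes), so it starts at byte offset 2 and occupies 8 bytes.
Bytes at offsets 2..9: 3A 4D D5 DB 10 7B 52 79.
Little-endian stores the least-significant byte at the lowest address.
Reassemble most-significant byte first: 79 52 7B 10 DB D5 4D 3A → 0x79527B10DBD54D3A.

0x79527B10DBD54D3A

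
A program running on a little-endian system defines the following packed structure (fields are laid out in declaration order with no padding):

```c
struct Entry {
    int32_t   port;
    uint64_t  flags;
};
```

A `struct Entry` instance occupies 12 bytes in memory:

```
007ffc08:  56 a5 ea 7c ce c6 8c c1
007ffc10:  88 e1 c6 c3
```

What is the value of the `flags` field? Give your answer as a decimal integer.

`flags` follows `port` (4 bytes), so it starts at byte offset 4 and occupies 8 bytes.
Bytes at offsets 4..11: CE C6 8C C1 88 E1 C6 C3.
Little-endian stores the least-significant byte at the lowest address.
Reassemble most-significant byte first: C3 C6 E1 88 C1 8C C6 CE → 0xC3C6E188C18CC6CE.
0xC3C6E188C18CC6CE = 14107210860263687886.

14107210860263687886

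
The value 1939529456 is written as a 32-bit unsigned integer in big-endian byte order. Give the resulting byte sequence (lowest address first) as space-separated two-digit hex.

1939529456 in hexadecimal, padded to 32 bits, is 0x739ADEF0.
Split into bytes (most-significant first): 73 9A DE F0.
In big-endian order the high byte comes first in memory.
So the memory order matches the most-significant-first order: 73 9A DE F0.

73 9A DE F0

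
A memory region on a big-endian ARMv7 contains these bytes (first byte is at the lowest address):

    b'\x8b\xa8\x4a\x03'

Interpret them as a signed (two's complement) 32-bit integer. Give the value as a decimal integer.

Big-endian stores the most-significant byte at the lowest address.
The bytes are already most-significant first: 0x8BA84A03.
Top bit is set, so as a signed 32-bit value this is 0x8BA84A03 − 2^32 = -1951905277.

-1951905277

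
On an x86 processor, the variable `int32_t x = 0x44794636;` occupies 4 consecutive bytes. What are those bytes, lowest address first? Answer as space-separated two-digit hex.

Split into bytes (most-significant first): 44 79 46 36.
Little-endian: lowest address holds the least-significant byte.
So at ascending addresses the bytes are 36 46 79 44.

36 46 79 44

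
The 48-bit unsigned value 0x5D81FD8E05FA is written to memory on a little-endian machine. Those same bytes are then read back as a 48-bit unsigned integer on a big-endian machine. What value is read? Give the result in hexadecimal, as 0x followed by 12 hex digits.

Stored little-endian, the bytes at ascending addresses are FA 05 8E FD 81 5D.
Read back as big-endian, the last byte is least significant, giving 0xFA058EFD815D.

0xFA058EFD815D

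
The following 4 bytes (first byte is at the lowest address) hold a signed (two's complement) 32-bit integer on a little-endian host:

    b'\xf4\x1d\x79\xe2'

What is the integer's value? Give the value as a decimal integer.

-495378956

Little-endian stores the least-significant byte at the lowest address.
Reassemble most-significant byte first: E2 79 1D F4 → 0xE2791DF4.
Top bit is set, so as a signed 32-bit value this is 0xE2791DF4 − 2^32 = -495378956.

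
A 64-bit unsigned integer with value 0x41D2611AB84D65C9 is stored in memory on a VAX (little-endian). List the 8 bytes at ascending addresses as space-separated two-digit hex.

C9 65 4D B8 1A 61 D2 41

Split into bytes (most-significant first): 41 D2 61 1A B8 4D 65 C9.
Little-endian: lowest address holds the least-significant byte.
So at ascending addresses the bytes are C9 65 4D B8 1A 61 D2 41.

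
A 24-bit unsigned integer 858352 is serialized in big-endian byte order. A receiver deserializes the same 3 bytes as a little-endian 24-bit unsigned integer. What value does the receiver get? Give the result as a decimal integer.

15734797

858352 in 24-bit hexadecimal is 0x0D18F0.
Stored big-endian, the bytes at ascending addresses are 0D 18 F0.
Read back as little-endian, the first byte is least significant, giving 0xF0180D.
0xF0180D = 15734797.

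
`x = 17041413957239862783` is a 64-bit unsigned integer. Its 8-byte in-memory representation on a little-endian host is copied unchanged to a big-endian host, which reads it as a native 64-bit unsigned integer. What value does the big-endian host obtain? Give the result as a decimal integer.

17041413957239862783 in 64-bit hexadecimal is 0xEC7F43B46FAA75FF.
Stored little-endian, the bytes at ascending addresses are FF 75 AA 6F B4 43 7F EC.
Read back as big-endian, the last byte is least significant, giving 0xFF75AA6FB4437FEC.
0xFF75AA6FB4437FEC = 18407806448689184748.

18407806448689184748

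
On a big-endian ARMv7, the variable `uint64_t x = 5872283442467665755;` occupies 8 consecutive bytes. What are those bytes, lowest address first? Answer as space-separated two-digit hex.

5872283442467665755 in hexadecimal, padded to 64 bits, is 0x517E8AADA0B1775B.
Split into bytes (most-significant first): 51 7E 8A AD A0 B1 77 5B.
Big-endian stores the most-significant byte at the lowest address.
So the memory order matches the most-significant-first order: 51 7E 8A AD A0 B1 77 5B.

51 7E 8A AD A0 B1 77 5B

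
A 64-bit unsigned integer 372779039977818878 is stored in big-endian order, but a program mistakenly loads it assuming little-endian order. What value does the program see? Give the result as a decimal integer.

18359652657727024133

372779039977818878 in 64-bit hexadecimal is 0x052C608FD196CAFE.
Stored big-endian, the bytes at ascending addresses are 05 2C 60 8F D1 96 CA FE.
Read back as little-endian, the first byte is least significant, giving 0xFECA96D18F602C05.
0xFECA96D18F602C05 = 18359652657727024133.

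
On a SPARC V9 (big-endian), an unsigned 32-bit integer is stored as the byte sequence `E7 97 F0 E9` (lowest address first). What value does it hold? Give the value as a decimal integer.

Big-endian stores the most-significant byte at the lowest address.
The bytes are already most-significant first: 0xE797F0E9.
0xE797F0E9 = 3885494505.

3885494505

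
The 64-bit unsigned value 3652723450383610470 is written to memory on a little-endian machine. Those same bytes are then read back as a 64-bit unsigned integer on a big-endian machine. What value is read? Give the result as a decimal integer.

7400216876893385010

3652723450383610470 in 64-bit hexadecimal is 0x32B114A00ADAB266.
Stored little-endian, the bytes at ascending addresses are 66 B2 DA 0A A0 14 B1 32.
Read back as big-endian, the last byte is least significant, giving 0x66B2DA0AA014B132.
0x66B2DA0AA014B132 = 7400216876893385010.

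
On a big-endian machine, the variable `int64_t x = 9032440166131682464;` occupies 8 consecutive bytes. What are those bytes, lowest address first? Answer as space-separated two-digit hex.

7D 59 AC 79 A5 3F CC A0

9032440166131682464 in hexadecimal, padded to 64 bits, is 0x7D59AC79A53FCCA0.
Split into bytes (most-significant first): 7D 59 AC 79 A5 3F CC A0.
In big-endian order the high byte comes first in memory.
So the memory order matches the most-significant-first order: 7D 59 AC 79 A5 3F CC A0.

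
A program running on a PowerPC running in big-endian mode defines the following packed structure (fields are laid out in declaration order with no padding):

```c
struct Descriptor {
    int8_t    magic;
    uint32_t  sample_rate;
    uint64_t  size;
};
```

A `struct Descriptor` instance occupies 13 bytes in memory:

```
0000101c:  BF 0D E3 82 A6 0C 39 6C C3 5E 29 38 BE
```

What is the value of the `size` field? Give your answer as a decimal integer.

`size` follows `magic` (1 B), `sample_rate` (4 B), so it starts at offset 1 + 4 = 5 and occupies 8 bytes.
Bytes at offsets 5..12: 0C 39 6C C3 5E 29 38 BE.
In big-endian order the high byte comes first in memory.
The bytes are already most-significant first: 0x0C396CC35E2938BE.
0x0C396CC35E2938BE = 880854788481824958.

880854788481824958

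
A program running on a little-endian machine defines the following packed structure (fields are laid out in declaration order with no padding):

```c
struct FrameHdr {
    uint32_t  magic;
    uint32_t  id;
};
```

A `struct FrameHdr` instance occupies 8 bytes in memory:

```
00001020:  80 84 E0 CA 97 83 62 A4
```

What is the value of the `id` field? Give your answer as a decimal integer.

2757919639

`id` follows `magic` (4 bytes), so it starts at byte offset 4 and occupies 4 bytes.
Bytes at offsets 4..7: 97 83 62 A4.
Little-endian stores the least-significant byte at the lowest address.
Reassemble most-significant byte first: A4 62 83 97 → 0xA4628397.
0xA4628397 = 2757919639.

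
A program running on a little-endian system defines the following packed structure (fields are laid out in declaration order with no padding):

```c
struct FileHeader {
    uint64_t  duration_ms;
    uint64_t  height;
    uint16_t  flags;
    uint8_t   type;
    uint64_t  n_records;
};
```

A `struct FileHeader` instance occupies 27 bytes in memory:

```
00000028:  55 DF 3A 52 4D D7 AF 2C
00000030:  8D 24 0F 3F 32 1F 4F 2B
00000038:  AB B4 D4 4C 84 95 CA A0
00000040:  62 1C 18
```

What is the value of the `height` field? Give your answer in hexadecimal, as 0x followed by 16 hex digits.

0x2B4F1F323F0F248D

`height` follows `duration_ms` (8 bytes), so it starts at byte offset 8 and occupies 8 bytes.
Bytes at offsets 8..15: 8D 24 0F 3F 32 1F 4F 2B.
Little-endian stores the least-significant byte at the lowest address.
Reassemble most-significant byte first: 2B 4F 1F 32 3F 0F 24 8D → 0x2B4F1F323F0F248D.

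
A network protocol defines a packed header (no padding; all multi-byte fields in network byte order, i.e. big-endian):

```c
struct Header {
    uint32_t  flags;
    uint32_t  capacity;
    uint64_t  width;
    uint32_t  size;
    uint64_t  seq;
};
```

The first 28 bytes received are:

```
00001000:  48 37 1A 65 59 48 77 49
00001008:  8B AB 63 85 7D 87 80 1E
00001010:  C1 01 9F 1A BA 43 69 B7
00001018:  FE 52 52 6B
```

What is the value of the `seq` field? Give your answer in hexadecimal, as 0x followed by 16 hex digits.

`seq` follows `flags` (4 B), `capacity` (4 B), `width` (8 B), `size` (4 B), so it starts at offset 4 + 4 + 8 + 4 = 20 and occupies 8 bytes.
Bytes at offsets 20..27: BA 43 69 B7 FE 52 52 6B.
Big-endian stores the most-significant byte at the lowest address.
The bytes are already most-significant first: 0xBA4369B7FE52526B.

0xBA4369B7FE52526B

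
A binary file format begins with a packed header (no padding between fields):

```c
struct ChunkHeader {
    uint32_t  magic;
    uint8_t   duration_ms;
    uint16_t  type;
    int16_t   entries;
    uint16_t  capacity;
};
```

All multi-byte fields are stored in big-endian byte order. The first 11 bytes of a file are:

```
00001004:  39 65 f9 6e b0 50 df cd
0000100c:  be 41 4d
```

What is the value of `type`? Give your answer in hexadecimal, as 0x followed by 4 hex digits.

0x50DF

`type` follows `magic` (4 B), `duration_ms` (1 B), so it starts at offset 4 + 1 = 5 and occupies 2 bytes.
Bytes at offsets 5..6: 50 DF.
In big-endian order the high byte comes first in memory.
The bytes are already most-significant first: 0x50DF.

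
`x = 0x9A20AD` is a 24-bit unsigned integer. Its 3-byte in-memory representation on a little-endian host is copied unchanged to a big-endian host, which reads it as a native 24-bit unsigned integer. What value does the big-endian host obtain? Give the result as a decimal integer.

11346074

Stored little-endian, the bytes at ascending addresses are AD 20 9A.
Read back as big-endian, the last byte is least significant, giving 0xAD209A.
0xAD209A = 11346074.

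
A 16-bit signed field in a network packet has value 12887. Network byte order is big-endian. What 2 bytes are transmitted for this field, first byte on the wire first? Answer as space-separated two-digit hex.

32 57

12887 in hexadecimal, padded to 16 bits, is 0x3257.
Split into bytes (most-significant first): 32 57.
In big-endian order the high byte comes first in memory.
So the memory order matches the most-significant-first order: 32 57.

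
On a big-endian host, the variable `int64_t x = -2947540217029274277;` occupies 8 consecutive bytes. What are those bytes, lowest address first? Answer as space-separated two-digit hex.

D7 18 3B CA 12 CA D5 5B

Two's complement of -2947540217029274277 in 64 bits: 2947540217029274277 = 0x28E7C435ED352AA5; invert → 0xD7183BCA12CAD55A; add 1 → 0xD7183BCA12CAD55B.
Split into bytes (most-significant first): D7 18 3B CA 12 CA D5 5B.
Big-endian: lowest address holds the most-significant byte.
So the memory order matches the most-significant-first order: D7 18 3B CA 12 CA D5 5B.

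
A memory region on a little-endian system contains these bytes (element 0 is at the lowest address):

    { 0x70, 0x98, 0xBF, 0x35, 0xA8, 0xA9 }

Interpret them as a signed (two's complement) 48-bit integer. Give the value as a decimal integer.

Little-endian: lowest address holds the least-significant byte.
Reassemble most-significant byte first: A9 A8 35 BF 98 70 → 0xA9A835BF9870.
Top bit is set, so as a signed 48-bit value this is 0xA9A835BF9870 − 2^48 = -94935055361936.

-94935055361936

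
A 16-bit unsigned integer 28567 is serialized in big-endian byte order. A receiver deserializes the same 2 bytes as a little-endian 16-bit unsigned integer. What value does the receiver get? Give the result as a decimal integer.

38767

28567 in 16-bit hexadecimal is 0x6F97.
Stored big-endian, the bytes at ascending addresses are 6F 97.
Read back as little-endian, the first byte is least significant, giving 0x976F.
0x976F = 38767.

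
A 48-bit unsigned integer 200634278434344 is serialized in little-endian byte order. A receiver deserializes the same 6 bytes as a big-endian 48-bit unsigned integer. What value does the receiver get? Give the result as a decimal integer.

200634278434344 in 48-bit hexadecimal is 0xB679CEE55628.
Stored little-endian, the bytes at ascending addresses are 28 56 E5 CE 79 B6.
Read back as big-endian, the last byte is least significant, giving 0x2856E5CE79B6.
0x2856E5CE79B6 = 44353687812534.

44353687812534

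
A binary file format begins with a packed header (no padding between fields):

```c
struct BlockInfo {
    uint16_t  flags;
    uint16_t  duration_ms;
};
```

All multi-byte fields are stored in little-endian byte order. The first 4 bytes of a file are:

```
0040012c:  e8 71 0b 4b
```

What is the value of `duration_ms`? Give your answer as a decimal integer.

`duration_ms` follows `flags` (2 bytes), so it starts at byte offset 2 and occupies 2 bytes.
Bytes at offsets 2..3: 0B 4B.
In little-endian order the low byte comes first in memory.
Reassemble most-significant byte first: 4B 0B → 0x4B0B.
0x4B0B = 19211.

19211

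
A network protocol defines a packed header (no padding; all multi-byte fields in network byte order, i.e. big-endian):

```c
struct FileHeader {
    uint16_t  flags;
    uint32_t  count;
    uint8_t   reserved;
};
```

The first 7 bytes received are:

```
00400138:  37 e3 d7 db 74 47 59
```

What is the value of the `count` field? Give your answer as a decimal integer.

3621483591

`count` follows `flags` (2 bytes), so it starts at byte offset 2 and occupies 4 bytes.
Bytes at offsets 2..5: D7 DB 74 47.
Big-endian stores the most-significant byte at the lowest address.
The bytes are already most-significant first: 0xD7DB7447.
0xD7DB7447 = 3621483591.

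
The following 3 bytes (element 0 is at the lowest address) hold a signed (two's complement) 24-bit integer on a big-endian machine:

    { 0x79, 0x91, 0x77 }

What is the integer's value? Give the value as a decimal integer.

Big-endian stores the most-significant byte at the lowest address.
The bytes are already most-significant first: 0x799177.
0x799177 = 7967095.

7967095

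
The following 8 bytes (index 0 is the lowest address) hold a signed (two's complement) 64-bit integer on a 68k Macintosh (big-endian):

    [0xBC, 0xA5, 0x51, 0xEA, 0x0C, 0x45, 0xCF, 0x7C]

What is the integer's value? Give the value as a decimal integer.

-4853382957751742596

In big-endian order the high byte comes first in memory.
The bytes are already most-significant first: 0xBCA551EA0C45CF7C.
Top bit is set, so as a signed 64-bit value this is 0xBCA551EA0C45CF7C − 2^64 = -4853382957751742596.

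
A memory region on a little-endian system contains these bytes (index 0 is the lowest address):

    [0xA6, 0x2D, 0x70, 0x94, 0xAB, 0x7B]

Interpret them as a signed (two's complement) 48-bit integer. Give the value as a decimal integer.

135976860003750

In little-endian order the low byte comes first in memory.
Reassemble most-significant byte first: 7B AB 94 70 2D A6 → 0x7BAB94702DA6.
0x7BAB94702DA6 = 135976860003750.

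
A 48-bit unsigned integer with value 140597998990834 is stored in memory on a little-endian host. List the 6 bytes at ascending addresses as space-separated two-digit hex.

F2 35 C9 85 DF 7F

140597998990834 in hexadecimal, padded to 48 bits, is 0x7FDF85C935F2.
Split into bytes (most-significant first): 7F DF 85 C9 35 F2.
Little-endian: lowest address holds the least-significant byte.
So at ascending addresses the bytes are F2 35 C9 85 DF 7F.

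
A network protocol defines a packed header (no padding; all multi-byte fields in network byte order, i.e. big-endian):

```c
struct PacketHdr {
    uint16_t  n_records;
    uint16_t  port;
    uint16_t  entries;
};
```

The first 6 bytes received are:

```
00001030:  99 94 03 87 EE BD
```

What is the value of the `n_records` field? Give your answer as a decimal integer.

39316

`n_records` is the first field, at byte offset 0, occupying 2 bytes.
Bytes at offsets 0..1: 99 94.
Big-endian: lowest address holds the most-significant byte.
The bytes are already most-significant first: 0x9994.
0x9994 = 39316.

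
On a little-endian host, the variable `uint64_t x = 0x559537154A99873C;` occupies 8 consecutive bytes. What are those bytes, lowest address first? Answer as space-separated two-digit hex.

Split into bytes (most-significant first): 55 95 37 15 4A 99 87 3C.
Little-endian stores the least-significant byte at the lowest address.
So at ascending addresses the bytes are 3C 87 99 4A 15 37 95 55.

3C 87 99 4A 15 37 95 55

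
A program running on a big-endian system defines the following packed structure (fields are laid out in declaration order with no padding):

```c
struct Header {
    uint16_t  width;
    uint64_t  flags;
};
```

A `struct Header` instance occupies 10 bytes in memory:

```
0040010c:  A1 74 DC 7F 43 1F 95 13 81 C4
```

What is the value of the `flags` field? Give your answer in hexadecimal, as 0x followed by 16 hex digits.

0xDC7F431F951381C4

`flags` follows `width` (2 bytes), so it starts at byte offset 2 and occupies 8 bytes.
Bytes at offsets 2..9: DC 7F 43 1F 95 13 81 C4.
Big-endian stores the most-significant byte at the lowest address.
The bytes are already most-significant first: 0xDC7F431F951381C4.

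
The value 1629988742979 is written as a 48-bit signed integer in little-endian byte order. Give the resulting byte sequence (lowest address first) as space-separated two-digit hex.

43 67 E6 82 7B 01

1629988742979 in hexadecimal, padded to 48 bits, is 0x017B82E66743.
Split into bytes (most-significant first): 01 7B 82 E6 67 43.
In little-endian order the low byte comes first in memory.
So at ascending addresses the bytes are 43 67 E6 82 7B 01.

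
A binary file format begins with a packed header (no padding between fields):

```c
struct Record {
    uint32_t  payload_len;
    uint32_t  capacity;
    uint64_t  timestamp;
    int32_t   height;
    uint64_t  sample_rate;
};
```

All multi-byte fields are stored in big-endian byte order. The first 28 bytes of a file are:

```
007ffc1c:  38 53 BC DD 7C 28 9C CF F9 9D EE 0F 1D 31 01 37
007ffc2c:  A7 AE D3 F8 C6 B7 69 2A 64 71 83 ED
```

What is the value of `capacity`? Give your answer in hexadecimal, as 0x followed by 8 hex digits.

0x7C289CCF

`capacity` follows `payload_len` (4 bytes), so it starts at byte offset 4 and occupies 4 bytes.
Bytes at offsets 4..7: 7C 28 9C CF.
Big-endian: lowest address holds the most-significant byte.
The bytes are already most-significant first: 0x7C289CCF.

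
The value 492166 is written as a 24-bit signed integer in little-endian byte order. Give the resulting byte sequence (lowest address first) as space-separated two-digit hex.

86 82 07

492166 in hexadecimal, padded to 24 bits, is 0x078286.
Split into bytes (most-significant first): 07 82 86.
Little-endian: lowest address holds the least-significant byte.
So at ascending addresses the bytes are 86 82 07.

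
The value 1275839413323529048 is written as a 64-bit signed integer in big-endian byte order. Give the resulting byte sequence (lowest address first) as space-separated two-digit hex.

11 B4 B1 2F CD 97 7B 58

1275839413323529048 in hexadecimal, padded to 64 bits, is 0x11B4B12FCD977B58.
Split into bytes (most-significant first): 11 B4 B1 2F CD 97 7B 58.
In big-endian order the high byte comes first in memory.
So the memory order matches the most-significant-first order: 11 B4 B1 2F CD 97 7B 58.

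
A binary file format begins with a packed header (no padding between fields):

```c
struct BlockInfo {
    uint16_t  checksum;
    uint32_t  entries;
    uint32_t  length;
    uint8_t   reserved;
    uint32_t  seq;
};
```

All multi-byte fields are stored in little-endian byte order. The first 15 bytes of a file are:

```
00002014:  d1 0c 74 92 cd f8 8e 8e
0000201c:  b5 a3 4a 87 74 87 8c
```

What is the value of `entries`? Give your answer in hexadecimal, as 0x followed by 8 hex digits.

0xF8CD9274

`entries` follows `checksum` (2 bytes), so it starts at byte offset 2 and occupies 4 bytes.
Bytes at offsets 2..5: 74 92 CD F8.
Little-endian stores the least-significant byte at the lowest address.
Reassemble most-significant byte first: F8 CD 92 74 → 0xF8CD9274.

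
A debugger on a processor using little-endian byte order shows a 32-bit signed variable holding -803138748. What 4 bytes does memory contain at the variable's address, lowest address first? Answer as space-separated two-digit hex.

44 13 21 D0

Two's complement of -803138748 in 32 bits: 803138748 = 0x2FDEECBC; invert → 0xD0211343; add 1 → 0xD0211344.
Split into bytes (most-significant first): D0 21 13 44.
Little-endian: lowest address holds the least-significant byte.
So at ascending addresses the bytes are 44 13 21 D0.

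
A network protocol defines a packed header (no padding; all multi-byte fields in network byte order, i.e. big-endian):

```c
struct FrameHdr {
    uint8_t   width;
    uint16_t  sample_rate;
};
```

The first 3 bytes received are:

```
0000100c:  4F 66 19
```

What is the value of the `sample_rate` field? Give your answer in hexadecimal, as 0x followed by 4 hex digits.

0x6619

`sample_rate` follows `width` (1 byte), so it starts at byte offset 1 and occupies 2 bytes.
Bytes at offsets 1..2: 66 19.
In big-endian order the high byte comes first in memory.
The bytes are already most-significant first: 0x6619.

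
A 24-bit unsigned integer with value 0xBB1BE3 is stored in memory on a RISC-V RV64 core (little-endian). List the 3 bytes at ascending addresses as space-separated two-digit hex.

E3 1B BB

Split into bytes (most-significant first): BB 1B E3.
In little-endian order the low byte comes first in memory.
So at ascending addresses the bytes are E3 1B BB.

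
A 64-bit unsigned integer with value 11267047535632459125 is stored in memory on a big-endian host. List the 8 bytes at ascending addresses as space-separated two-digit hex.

11267047535632459125 in hexadecimal, padded to 64 bits, is 0x9C5C9809CCD02575.
Split into bytes (most-significant first): 9C 5C 98 09 CC D0 25 75.
Big-endian: lowest address holds the most-significant byte.
So the memory order matches the most-significant-first order: 9C 5C 98 09 CC D0 25 75.

9C 5C 98 09 CC D0 25 75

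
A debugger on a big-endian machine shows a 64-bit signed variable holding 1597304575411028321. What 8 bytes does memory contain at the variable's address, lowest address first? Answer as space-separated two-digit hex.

1597304575411028321 in hexadecimal, padded to 64 bits, is 0x162AC40C677B0161.
Split into bytes (most-significant first): 16 2A C4 0C 67 7B 01 61.
In big-endian order the high byte comes first in memory.
So the memory order matches the most-significant-first order: 16 2A C4 0C 67 7B 01 61.

16 2A C4 0C 67 7B 01 61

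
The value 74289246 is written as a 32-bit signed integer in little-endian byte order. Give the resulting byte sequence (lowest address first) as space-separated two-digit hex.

74289246 in hexadecimal, padded to 32 bits, is 0x046D905E.
Split into bytes (most-significant first): 04 6D 90 5E.
Little-endian stores the least-significant byte at the lowest address.
So at ascending addresses the bytes are 5E 90 6D 04.

5E 90 6D 04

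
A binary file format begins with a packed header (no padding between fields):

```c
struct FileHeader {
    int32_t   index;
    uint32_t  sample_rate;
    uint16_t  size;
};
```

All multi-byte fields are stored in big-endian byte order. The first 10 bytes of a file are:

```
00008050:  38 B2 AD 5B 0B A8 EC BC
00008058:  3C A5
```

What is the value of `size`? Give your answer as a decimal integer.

`size` follows `index` (4 B), `sample_rate` (4 B), so it starts at offset 4 + 4 = 8 and occupies 2 bytes.
Bytes at offsets 8..9: 3C A5.
Big-endian: lowest address holds the most-significant byte.
The bytes are already most-significant first: 0x3CA5.
0x3CA5 = 15525.

15525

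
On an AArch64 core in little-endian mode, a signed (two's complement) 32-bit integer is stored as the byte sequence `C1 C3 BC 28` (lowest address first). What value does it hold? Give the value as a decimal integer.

Little-endian stores the least-significant byte at the lowest address.
Reassemble most-significant byte first: 28 BC C3 C1 → 0x28BCC3C1.
0x28BCC3C1 = 683459521.

683459521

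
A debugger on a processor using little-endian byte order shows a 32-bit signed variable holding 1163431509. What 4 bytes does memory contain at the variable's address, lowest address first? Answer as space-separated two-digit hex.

1163431509 in hexadecimal, padded to 32 bits, is 0x45588E55.
Split into bytes (most-significant first): 45 58 8E 55.
Little-endian stores the least-significant byte at the lowest address.
So at ascending addresses the bytes are 55 8E 58 45.

55 8E 58 45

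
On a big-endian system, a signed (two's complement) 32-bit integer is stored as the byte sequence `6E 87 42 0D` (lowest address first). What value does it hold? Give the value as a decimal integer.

In big-endian order the high byte comes first in memory.
The bytes are already most-significant first: 0x6E87420D.
0x6E87420D = 1854358029.

1854358029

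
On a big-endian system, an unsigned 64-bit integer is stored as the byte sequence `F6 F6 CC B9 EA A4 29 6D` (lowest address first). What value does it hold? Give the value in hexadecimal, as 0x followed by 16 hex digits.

0xF6F6CCB9EAA4296D

In big-endian order the high byte comes first in memory.
The bytes are already most-significant first: 0xF6F6CCB9EAA4296D.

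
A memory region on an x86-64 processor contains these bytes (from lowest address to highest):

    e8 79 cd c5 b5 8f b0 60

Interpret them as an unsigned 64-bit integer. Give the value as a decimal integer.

Little-endian: lowest address holds the least-significant byte.
Reassemble most-significant byte first: 60 B0 8F B5 C5 CD 79 E8 → 0x60B08FB5C5CD79E8.
0x60B08FB5C5CD79E8 = 6967226634412587496.

6967226634412587496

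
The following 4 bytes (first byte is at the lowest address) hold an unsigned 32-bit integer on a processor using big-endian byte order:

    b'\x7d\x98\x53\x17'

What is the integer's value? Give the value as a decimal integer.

2107134743

Big-endian stores the most-significant byte at the lowest address.
The bytes are already most-significant first: 0x7D985317.
0x7D985317 = 2107134743.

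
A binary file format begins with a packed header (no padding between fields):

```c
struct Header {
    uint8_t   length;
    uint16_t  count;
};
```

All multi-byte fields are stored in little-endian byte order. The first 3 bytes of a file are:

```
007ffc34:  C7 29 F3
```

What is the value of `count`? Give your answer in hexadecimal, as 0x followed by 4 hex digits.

`count` follows `length` (1 byte), so it starts at byte offset 1 and occupies 2 bytes.
Bytes at offsets 1..2: 29 F3.
Little-endian: lowest address holds the least-significant byte.
Reassemble most-significant byte first: F3 29 → 0xF329.

0xF329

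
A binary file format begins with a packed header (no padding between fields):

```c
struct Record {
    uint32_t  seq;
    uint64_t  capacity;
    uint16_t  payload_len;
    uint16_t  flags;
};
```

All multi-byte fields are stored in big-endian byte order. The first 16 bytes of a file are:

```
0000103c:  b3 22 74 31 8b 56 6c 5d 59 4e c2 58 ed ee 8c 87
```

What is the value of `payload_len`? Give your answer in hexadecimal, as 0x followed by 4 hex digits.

`payload_len` follows `seq` (4 B), `capacity` (8 B), so it starts at offset 4 + 8 = 12 and occupies 2 bytes.
Bytes at offsets 12..13: ED EE.
In big-endian order the high byte comes first in memory.
The bytes are already most-significant first: 0xEDEE.

0xEDEE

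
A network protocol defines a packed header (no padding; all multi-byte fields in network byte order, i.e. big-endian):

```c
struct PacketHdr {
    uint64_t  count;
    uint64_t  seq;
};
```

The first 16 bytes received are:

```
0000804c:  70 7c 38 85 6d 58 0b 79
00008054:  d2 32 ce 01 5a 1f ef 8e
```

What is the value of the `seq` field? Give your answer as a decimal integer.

15146395002002730894

`seq` follows `count` (8 bytes), so it starts at byte offset 8 and occupies 8 bytes.
Bytes at offsets 8..15: D2 32 CE 01 5A 1F EF 8E.
In big-endian order the high byte comes first in memory.
The bytes are already most-significant first: 0xD232CE015A1FEF8E.
0xD232CE015A1FEF8E = 15146395002002730894.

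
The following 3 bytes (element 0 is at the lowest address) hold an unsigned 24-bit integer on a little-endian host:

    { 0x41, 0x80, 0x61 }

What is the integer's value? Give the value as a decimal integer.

6389825

Little-endian stores the least-significant byte at the lowest address.
Reassemble most-significant byte first: 61 80 41 → 0x618041.
0x618041 = 6389825.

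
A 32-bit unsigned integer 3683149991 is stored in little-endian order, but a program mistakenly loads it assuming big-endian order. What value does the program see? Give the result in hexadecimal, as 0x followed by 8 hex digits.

3683149991 in 32-bit hexadecimal is 0xDB8868A7.
Stored little-endian, the bytes at ascending addresses are A7 68 88 DB.
Read back as big-endian, the last byte is least significant, giving 0xA76888DB.

0xA76888DB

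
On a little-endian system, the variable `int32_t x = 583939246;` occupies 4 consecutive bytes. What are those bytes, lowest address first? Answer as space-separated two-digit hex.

AE 34 CE 22

583939246 in hexadecimal, padded to 32 bits, is 0x22CE34AE.
Split into bytes (most-significant first): 22 CE 34 AE.
Little-endian stores the least-significant byte at the lowest address.
So at ascending addresses the bytes are AE 34 CE 22.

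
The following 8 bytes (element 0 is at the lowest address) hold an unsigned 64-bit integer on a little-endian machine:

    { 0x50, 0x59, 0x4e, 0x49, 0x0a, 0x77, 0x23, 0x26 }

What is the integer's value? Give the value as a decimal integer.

Little-endian stores the least-significant byte at the lowest address.
Reassemble most-significant byte first: 26 23 77 0A 49 4E 59 50 → 0x2623770A494E5950.
0x2623770A494E5950 = 2748171083689384272.

2748171083689384272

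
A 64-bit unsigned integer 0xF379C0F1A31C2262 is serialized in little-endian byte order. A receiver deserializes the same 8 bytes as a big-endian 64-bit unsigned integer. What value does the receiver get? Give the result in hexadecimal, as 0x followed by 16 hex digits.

Stored little-endian, the bytes at ascending addresses are 62 22 1C A3 F1 C0 79 F3.
Read back as big-endian, the last byte is least significant, giving 0x62221CA3F1C079F3.

0x62221CA3F1C079F3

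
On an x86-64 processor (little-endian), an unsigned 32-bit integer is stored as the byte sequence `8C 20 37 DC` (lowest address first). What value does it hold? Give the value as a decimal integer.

Little-endian stores the least-significant byte at the lowest address.
Reassemble most-significant byte first: DC 37 20 8C → 0xDC37208C.
0xDC37208C = 3694600332.

3694600332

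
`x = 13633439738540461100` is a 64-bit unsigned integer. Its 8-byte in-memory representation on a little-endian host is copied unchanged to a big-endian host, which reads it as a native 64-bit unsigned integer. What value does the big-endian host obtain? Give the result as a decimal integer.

13633439738540461100 in 64-bit hexadecimal is 0xBD33B5358A660C2C.
Stored little-endian, the bytes at ascending addresses are 2C 0C 66 8A 35 B5 33 BD.
Read back as big-endian, the last byte is least significant, giving 0x2C0C668A35B533BD.
0x2C0C668A35B533BD = 3174024581181944765.

3174024581181944765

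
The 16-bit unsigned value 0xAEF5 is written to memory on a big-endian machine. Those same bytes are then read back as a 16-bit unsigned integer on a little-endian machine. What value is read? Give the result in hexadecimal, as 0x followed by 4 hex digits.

0xF5AE

Stored big-endian, the bytes at ascending addresses are AE F5.
Read back as little-endian, the first byte is least significant, giving 0xF5AE.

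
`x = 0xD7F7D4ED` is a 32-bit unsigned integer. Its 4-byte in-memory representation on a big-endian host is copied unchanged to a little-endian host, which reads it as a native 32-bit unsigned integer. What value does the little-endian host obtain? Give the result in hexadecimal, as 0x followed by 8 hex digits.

0xEDD4F7D7

Stored big-endian, the bytes at ascending addresses are D7 F7 D4 ED.
Read back as little-endian, the first byte is least significant, giving 0xEDD4F7D7.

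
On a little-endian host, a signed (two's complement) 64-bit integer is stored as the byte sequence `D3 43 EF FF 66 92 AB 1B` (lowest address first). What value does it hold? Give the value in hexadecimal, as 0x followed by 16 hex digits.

In little-endian order the low byte comes first in memory.
Reassemble most-significant byte first: 1B AB 92 66 FF EF 43 D3 → 0x1BAB9266FFEF43D3.

0x1BAB9266FFEF43D3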